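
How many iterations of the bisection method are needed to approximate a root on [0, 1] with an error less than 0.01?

We need (b-a)/2^n ≤ 0.01
(1 - 0)/2^n ≤ 0.01
1/2^n ≤ 0.01
2^n ≥ 100
n ≥ log₂(100) = 6.64
n ≥ 7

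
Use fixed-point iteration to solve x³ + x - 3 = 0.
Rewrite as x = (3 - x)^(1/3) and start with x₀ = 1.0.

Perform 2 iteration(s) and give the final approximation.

Equation: x³ + x - 3 = 0
Fixed-point form: x = (3 - x)^(1/3)
x₀ = 1.0

x_1 = g(1.000000) = 1.259921
x_2 = g(1.259921) = 1.202790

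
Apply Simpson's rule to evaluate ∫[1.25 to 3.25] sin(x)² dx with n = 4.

f(x) = sin(x)²
a = 1.25, b = 3.25, n = 4
h = (b - a)/n = 0.500000

Simpson's rule: (h/3)[f(x₀) + 4f(x₁) + 2f(x₂) + ... + f(xₙ)]

x_0 = 1.2500, f(x_0) = 0.900572, coefficient = 1
x_1 = 1.7500, f(x_1) = 0.968228, coefficient = 4
x_2 = 2.2500, f(x_2) = 0.605398, coefficient = 2
x_3 = 2.7500, f(x_3) = 0.145665, coefficient = 4
x_4 = 3.2500, f(x_4) = 0.011706, coefficient = 1

I ≈ (0.500000/3) × 6.578648 = 1.096441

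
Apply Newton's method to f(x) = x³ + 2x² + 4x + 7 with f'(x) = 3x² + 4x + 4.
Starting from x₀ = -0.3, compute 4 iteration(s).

f(x) = x³ + 2x² + 4x + 7
f'(x) = 3x² + 4x + 4
x₀ = -0.3

Newton-Raphson formula: x_{n+1} = x_n - f(x_n)/f'(x_n)

Iteration 1:
  f(-0.300000) = 5.953000
  f'(-0.300000) = 3.070000
  x_1 = -0.300000 - 5.953000/3.070000 = -2.239088
Iteration 2:
  f(-2.239088) = -3.155023
  f'(-2.239088) = 10.084193
  x_2 = -2.239088 - (-3.155023)/10.084193 = -1.926220
Iteration 3:
  f(-1.926220) = -0.431131
  f'(-1.926220) = 7.426089
  x_3 = -1.926220 - (-0.431131)/7.426089 = -1.868164
Iteration 4:
  f(-1.868164) = -0.012540
  f'(-1.868164) = 6.997451
  x_4 = -1.868164 - (-0.012540)/6.997451 = -1.866371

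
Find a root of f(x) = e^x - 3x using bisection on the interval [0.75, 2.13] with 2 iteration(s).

f(x) = e^x - 3x
Initial interval: [0.75, 2.13]

Iteration 1:
  c_1 = (0.750000 + 2.130000)/2 = 1.440000
  f(c_1) = f(1.440000) = -0.099304
  f(a) × f(c) ≥ 0, new interval: [1.440000, 2.130000]
Iteration 2:
  c_2 = (1.440000 + 2.130000)/2 = 1.785000
  f(c_2) = f(1.785000) = 0.604580
  f(a) × f(c) < 0, new interval: [1.440000, 1.785000]

After 2 iteration(s), the approximation is c_2 = 1.785000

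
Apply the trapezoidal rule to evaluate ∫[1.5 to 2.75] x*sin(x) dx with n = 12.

f(x) = x*sin(x)
a = 1.5, b = 2.75, n = 12
h = (b - a)/n = 0.104167

Trapezoidal rule: (h/2)[f(x₀) + 2f(x₁) + 2f(x₂) + ... + f(xₙ)]

x_0 = 1.5000, f(x_0) = 1.496242, coefficient = 1
x_1 = 1.6042, f(x_1) = 1.603274, coefficient = 2
x_2 = 1.7083, f(x_2) = 1.692201, coefficient = 2
x_3 = 1.8125, f(x_3) = 1.759814, coefficient = 2
x_4 = 1.9167, f(x_4) = 1.803163, coefficient = 2
x_5 = 2.0208, f(x_5) = 1.819621, coefficient = 2
x_6 = 2.1250, f(x_6) = 1.806930, coefficient = 2
x_7 = 2.2292, f(x_7) = 1.763249, coefficient = 2
x_8 = 2.3333, f(x_8) = 1.687200, coefficient = 2
x_9 = 2.4375, f(x_9) = 1.577897, coefficient = 2
x_10 = 2.5417, f(x_10) = 1.434978, coefficient = 2
x_11 = 2.6458, f(x_11) = 1.258622, coefficient = 2
x_12 = 2.7500, f(x_12) = 1.049568, coefficient = 1

I ≈ (0.104167/2) × 38.959707 = 2.029151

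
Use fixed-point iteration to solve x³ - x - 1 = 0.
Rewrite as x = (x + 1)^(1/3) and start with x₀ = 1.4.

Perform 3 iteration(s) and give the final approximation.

Equation: x³ - x - 1 = 0
Fixed-point form: x = (x + 1)^(1/3)
x₀ = 1.4

x_1 = g(1.400000) = 1.338866
x_2 = g(1.338866) = 1.327400
x_3 = g(1.327400) = 1.325227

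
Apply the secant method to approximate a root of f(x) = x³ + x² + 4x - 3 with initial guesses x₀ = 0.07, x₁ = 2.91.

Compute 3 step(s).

f(x) = x³ + x² + 4x - 3
x₀ = 0.07, x₁ = 2.91

Secant formula: x_{n+1} = x_n - f(x_n)(x_n - x_{n-1})/(f(x_n) - f(x_{n-1}))

Iteration 1:
  f(0.070000) = -2.714757
  f(2.910000) = 41.750271
  x_2 = 2.910000 - 41.750271×(2.910000 - 0.070000)/(41.750271 - (-2.714757))
       = 0.243393
Iteration 2:
  f(2.910000) = 41.750271
  f(0.243393) = -1.952771
  x_3 = 0.243393 - (-1.952771)×(0.243393 - 2.910000)/(-1.952771 - 41.750271)
       = 0.362544
Iteration 3:
  f(0.243393) = -1.952771
  f(0.362544) = -1.370734
  x_4 = 0.362544 - (-1.370734)×(0.362544 - 0.243393)/(-1.370734 - (-1.952771))
       = 0.643153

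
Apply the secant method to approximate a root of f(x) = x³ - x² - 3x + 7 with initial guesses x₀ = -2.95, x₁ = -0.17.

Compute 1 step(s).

f(x) = x³ - x² - 3x + 7
x₀ = -2.95, x₁ = -0.17

Secant formula: x_{n+1} = x_n - f(x_n)(x_n - x_{n-1})/(f(x_n) - f(x_{n-1}))

Iteration 1:
  f(-2.950000) = -18.524875
  f(-0.170000) = 7.476187
  x_2 = -0.170000 - 7.476187×(-0.170000 - (-2.950000))/(7.476187 - (-18.524875))
       = -0.969344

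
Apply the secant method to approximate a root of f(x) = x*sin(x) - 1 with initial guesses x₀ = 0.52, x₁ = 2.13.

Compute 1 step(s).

f(x) = x*sin(x) - 1
x₀ = 0.52, x₁ = 2.13

Secant formula: x_{n+1} = x_n - f(x_n)(x_n - x_{n-1})/(f(x_n) - f(x_{n-1}))

Iteration 1:
  f(0.520000) = -0.741622
  f(2.130000) = 0.805554
  x_2 = 2.130000 - 0.805554×(2.130000 - 0.520000)/(0.805554 - (-0.741622))
       = 1.291736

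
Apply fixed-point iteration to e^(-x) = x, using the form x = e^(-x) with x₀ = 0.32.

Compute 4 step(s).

Equation: e^(-x) = x
Fixed-point form: x = e^(-x)
x₀ = 0.32

x_1 = g(0.320000) = 0.726149
x_2 = g(0.726149) = 0.483768
x_3 = g(0.483768) = 0.616456
x_4 = g(0.616456) = 0.539854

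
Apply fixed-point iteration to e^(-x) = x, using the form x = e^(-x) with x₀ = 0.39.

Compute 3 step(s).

Equation: e^(-x) = x
Fixed-point form: x = e^(-x)
x₀ = 0.39

x_1 = g(0.390000) = 0.677057
x_2 = g(0.677057) = 0.508110
x_3 = g(0.508110) = 0.601631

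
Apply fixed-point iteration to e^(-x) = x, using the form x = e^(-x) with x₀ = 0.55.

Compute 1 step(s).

Equation: e^(-x) = x
Fixed-point form: x = e^(-x)
x₀ = 0.55

x_1 = g(0.550000) = 0.576950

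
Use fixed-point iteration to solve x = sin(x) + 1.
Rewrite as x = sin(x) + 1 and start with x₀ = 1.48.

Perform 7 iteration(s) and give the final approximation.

Equation: x = sin(x) + 1
Fixed-point form: x = sin(x) + 1
x₀ = 1.48

x_1 = g(1.480000) = 1.995881
x_2 = g(1.995881) = 1.911004
x_3 = g(1.911004) = 1.942685
x_4 = g(1.942685) = 1.931643
x_5 = g(1.931643) = 1.935598
x_6 = g(1.935598) = 1.934194
x_7 = g(1.934194) = 1.934694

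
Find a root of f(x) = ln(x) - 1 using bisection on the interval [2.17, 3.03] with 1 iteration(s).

f(x) = ln(x) - 1
Initial interval: [2.17, 3.03]

Iteration 1:
  c_1 = (2.170000 + 3.030000)/2 = 2.600000
  f(c_1) = f(2.600000) = -0.044489
  f(a) × f(c) ≥ 0, new interval: [2.600000, 3.030000]

After 1 iteration(s), the approximation is c_1 = 2.600000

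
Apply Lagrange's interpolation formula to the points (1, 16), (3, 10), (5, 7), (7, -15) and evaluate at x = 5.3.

Lagrange interpolation formula:
P(x) = Σ yᵢ × Lᵢ(x)
where Lᵢ(x) = Π_{j≠i} (x - xⱼ)/(xᵢ - xⱼ)

L_0(5.3) = (5.3 - 3)/(1 - 3) × (5.3 - 5)/(1 - 5) × (5.3 - 7)/(1 - 7) = 0.024437
L_1(5.3) = (5.3 - 1)/(3 - 1) × (5.3 - 5)/(3 - 5) × (5.3 - 7)/(3 - 7) = -0.137062
L_2(5.3) = (5.3 - 1)/(5 - 1) × (5.3 - 3)/(5 - 3) × (5.3 - 7)/(5 - 7) = 1.050812
L_3(5.3) = (5.3 - 1)/(7 - 1) × (5.3 - 3)/(7 - 3) × (5.3 - 5)/(7 - 5) = 0.061812

P(5.3) = 16×L_0(5.3) + 10×L_1(5.3) + 7×L_2(5.3) + (-15)×L_3(5.3)
P(5.3) = 5.448875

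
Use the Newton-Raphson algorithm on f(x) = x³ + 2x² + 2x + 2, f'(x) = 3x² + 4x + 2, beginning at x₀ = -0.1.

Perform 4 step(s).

f(x) = x³ + 2x² + 2x + 2
f'(x) = 3x² + 4x + 2
x₀ = -0.1

Newton-Raphson formula: x_{n+1} = x_n - f(x_n)/f'(x_n)

Iteration 1:
  f(-0.100000) = 1.819000
  f'(-0.100000) = 1.630000
  x_1 = -0.100000 - 1.819000/1.630000 = -1.215951
Iteration 2:
  f(-1.215951) = 0.727343
  f'(-1.215951) = 1.571806
  x_2 = -1.215951 - 0.727343/1.571806 = -1.678695
Iteration 3:
  f(-1.678695) = -0.451946
  f'(-1.678695) = 3.739268
  x_3 = -1.678695 - (-0.451946)/3.739268 = -1.557830
Iteration 4:
  f(-1.557830) = -0.042586
  f'(-1.557830) = 3.049182
  x_4 = -1.557830 - (-0.042586)/3.049182 = -1.543863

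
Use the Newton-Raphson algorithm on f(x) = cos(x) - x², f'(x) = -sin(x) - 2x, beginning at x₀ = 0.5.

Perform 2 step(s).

f(x) = cos(x) - x²
f'(x) = -sin(x) - 2x
x₀ = 0.5

Newton-Raphson formula: x_{n+1} = x_n - f(x_n)/f'(x_n)

Iteration 1:
  f(0.500000) = 0.627583
  f'(0.500000) = -1.479426
  x_1 = 0.500000 - 0.627583/(-1.479426) = 0.924207
Iteration 2:
  f(0.924207) = -0.251691
  f'(0.924207) = -2.646557
  x_2 = 0.924207 - (-0.251691)/(-2.646557) = 0.829106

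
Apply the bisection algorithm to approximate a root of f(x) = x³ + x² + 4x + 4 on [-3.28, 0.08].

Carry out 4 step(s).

f(x) = x³ + x² + 4x + 4
Initial interval: [-3.28, 0.08]

Iteration 1:
  c_1 = (-3.280000 + 0.080000)/2 = -1.600000
  f(c_1) = f(-1.600000) = -3.936000
  f(a) × f(c) ≥ 0, new interval: [-1.600000, 0.080000]
Iteration 2:
  c_2 = (-1.600000 + 0.080000)/2 = -0.760000
  f(c_2) = f(-0.760000) = 1.098624
  f(a) × f(c) < 0, new interval: [-1.600000, -0.760000]
Iteration 3:
  c_3 = (-1.600000 + (-0.760000))/2 = -1.180000
  f(c_3) = f(-1.180000) = -0.970632
  f(a) × f(c) ≥ 0, new interval: [-1.180000, -0.760000]
Iteration 4:
  c_4 = (-1.180000 + (-0.760000))/2 = -0.970000
  f(c_4) = f(-0.970000) = 0.148227
  f(a) × f(c) < 0, new interval: [-1.180000, -0.970000]

After 4 iteration(s), the approximation is c_4 = -0.970000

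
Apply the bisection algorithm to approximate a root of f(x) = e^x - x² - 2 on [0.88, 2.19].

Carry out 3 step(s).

f(x) = e^x - x² - 2
Initial interval: [0.88, 2.19]

Iteration 1:
  c_1 = (0.880000 + 2.190000)/2 = 1.535000
  f(c_1) = f(1.535000) = 0.285101
  f(a) × f(c) < 0, new interval: [0.880000, 1.535000]
Iteration 2:
  c_2 = (0.880000 + 1.535000)/2 = 1.207500
  f(c_2) = f(1.207500) = -0.112945
  f(a) × f(c) ≥ 0, new interval: [1.207500, 1.535000]
Iteration 3:
  c_3 = (1.207500 + 1.535000)/2 = 1.371250
  f(c_3) = f(1.371250) = 0.059946
  f(a) × f(c) < 0, new interval: [1.207500, 1.371250]

After 3 iteration(s), the approximation is c_3 = 1.371250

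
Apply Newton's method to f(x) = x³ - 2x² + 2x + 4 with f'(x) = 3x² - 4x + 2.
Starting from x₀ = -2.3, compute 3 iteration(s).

f(x) = x³ - 2x² + 2x + 4
f'(x) = 3x² - 4x + 2
x₀ = -2.3

Newton-Raphson formula: x_{n+1} = x_n - f(x_n)/f'(x_n)

Iteration 1:
  f(-2.300000) = -23.347000
  f'(-2.300000) = 27.070000
  x_1 = -2.300000 - (-23.347000)/27.070000 = -1.437532
Iteration 2:
  f(-1.437532) = -5.978722
  f'(-1.437532) = 13.949627
  x_2 = -1.437532 - (-5.978722)/13.949627 = -1.008939
Iteration 3:
  f(-1.008939) = -1.080848
  f'(-1.008939) = 9.089626
  x_3 = -1.008939 - (-1.080848)/9.089626 = -0.890029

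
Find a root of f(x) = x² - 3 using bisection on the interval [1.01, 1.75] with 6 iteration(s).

f(x) = x² - 3
Initial interval: [1.01, 1.75]

Iteration 1:
  c_1 = (1.010000 + 1.750000)/2 = 1.380000
  f(c_1) = f(1.380000) = -1.095600
  f(a) × f(c) ≥ 0, new interval: [1.380000, 1.750000]
Iteration 2:
  c_2 = (1.380000 + 1.750000)/2 = 1.565000
  f(c_2) = f(1.565000) = -0.550775
  f(a) × f(c) ≥ 0, new interval: [1.565000, 1.750000]
Iteration 3:
  c_3 = (1.565000 + 1.750000)/2 = 1.657500
  f(c_3) = f(1.657500) = -0.252694
  f(a) × f(c) ≥ 0, new interval: [1.657500, 1.750000]
Iteration 4:
  c_4 = (1.657500 + 1.750000)/2 = 1.703750
  f(c_4) = f(1.703750) = -0.097236
  f(a) × f(c) ≥ 0, new interval: [1.703750, 1.750000]
Iteration 5:
  c_5 = (1.703750 + 1.750000)/2 = 1.726875
  f(c_5) = f(1.726875) = -0.017903
  f(a) × f(c) ≥ 0, new interval: [1.726875, 1.750000]
Iteration 6:
  c_6 = (1.726875 + 1.750000)/2 = 1.738437
  f(c_6) = f(1.738437) = 0.022165
  f(a) × f(c) < 0, new interval: [1.726875, 1.738437]

After 6 iteration(s), the approximation is c_6 = 1.738437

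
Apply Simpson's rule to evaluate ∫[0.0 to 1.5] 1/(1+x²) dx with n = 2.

f(x) = 1/(1+x²)
a = 0.0, b = 1.5, n = 2
h = (b - a)/n = 0.750000

Simpson's rule: (h/3)[f(x₀) + 4f(x₁) + 2f(x₂) + ... + f(xₙ)]

x_0 = 0.0000, f(x_0) = 1.000000, coefficient = 1
x_1 = 0.7500, f(x_1) = 0.640000, coefficient = 4
x_2 = 1.5000, f(x_2) = 0.307692, coefficient = 1

I ≈ (0.750000/3) × 3.867692 = 0.966923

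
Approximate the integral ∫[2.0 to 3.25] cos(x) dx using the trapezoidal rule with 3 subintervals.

f(x) = cos(x)
a = 2.0, b = 3.25, n = 3
h = (b - a)/n = 0.416667

Trapezoidal rule: (h/2)[f(x₀) + 2f(x₁) + 2f(x₂) + ... + f(xₙ)]

x_0 = 2.0000, f(x_0) = -0.416147, coefficient = 1
x_1 = 2.4167, f(x_1) = -0.748549, coefficient = 2
x_2 = 2.8333, f(x_2) = -0.952863, coefficient = 2
x_3 = 3.2500, f(x_3) = -0.994130, coefficient = 1

I ≈ (0.416667/2) × -4.813100 = -1.002729
Exact value: -1.017493
Error: 0.014763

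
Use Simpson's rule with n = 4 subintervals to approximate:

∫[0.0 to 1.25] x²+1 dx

f(x) = x²+1
a = 0.0, b = 1.25, n = 4
h = (b - a)/n = 0.312500

Simpson's rule: (h/3)[f(x₀) + 4f(x₁) + 2f(x₂) + ... + f(xₙ)]

x_0 = 0.0000, f(x_0) = 1.000000, coefficient = 1
x_1 = 0.3125, f(x_1) = 1.097656, coefficient = 4
x_2 = 0.6250, f(x_2) = 1.390625, coefficient = 2
x_3 = 0.9375, f(x_3) = 1.878906, coefficient = 4
x_4 = 1.2500, f(x_4) = 2.562500, coefficient = 1

I ≈ (0.312500/3) × 18.250000 = 1.901042
Exact value: 1.901042
Error: 0.000000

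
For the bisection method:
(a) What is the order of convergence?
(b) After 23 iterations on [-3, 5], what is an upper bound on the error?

(a) Bisection has linear (order 1) convergence; the error is halved each step.

(b) Error bound = (b-a)/2^n = (5 - (-3))/2^{23}
    = 8/2^{23}

(a) 1 (linear); (b) error ≤ 9.54e-07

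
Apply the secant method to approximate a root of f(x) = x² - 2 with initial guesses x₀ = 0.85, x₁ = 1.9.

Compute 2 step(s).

f(x) = x² - 2
x₀ = 0.85, x₁ = 1.9

Secant formula: x_{n+1} = x_n - f(x_n)(x_n - x_{n-1})/(f(x_n) - f(x_{n-1}))

Iteration 1:
  f(0.850000) = -1.277500
  f(1.900000) = 1.610000
  x_2 = 1.900000 - 1.610000×(1.900000 - 0.850000)/(1.610000 - (-1.277500))
       = 1.314545
Iteration 2:
  f(1.900000) = 1.610000
  f(1.314545) = -0.271970
  x_3 = 1.314545 - (-0.271970)×(1.314545 - 1.900000)/(-0.271970 - 1.610000)
       = 1.399152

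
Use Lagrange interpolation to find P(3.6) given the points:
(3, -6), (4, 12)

Lagrange interpolation formula:
P(x) = Σ yᵢ × Lᵢ(x)
where Lᵢ(x) = Π_{j≠i} (x - xⱼ)/(xᵢ - xⱼ)

L_0(3.6) = (3.6 - 4)/(3 - 4) = 0.400000
L_1(3.6) = (3.6 - 3)/(4 - 3) = 0.600000

P(3.6) = (-6)×L_0(3.6) + 12×L_1(3.6)
P(3.6) = 4.800000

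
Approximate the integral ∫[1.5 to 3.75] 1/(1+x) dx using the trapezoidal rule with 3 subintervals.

f(x) = 1/(1+x)
a = 1.5, b = 3.75, n = 3
h = (b - a)/n = 0.750000

Trapezoidal rule: (h/2)[f(x₀) + 2f(x₁) + 2f(x₂) + ... + f(xₙ)]

x_0 = 1.5000, f(x_0) = 0.400000, coefficient = 1
x_1 = 2.2500, f(x_1) = 0.307692, coefficient = 2
x_2 = 3.0000, f(x_2) = 0.250000, coefficient = 2
x_3 = 3.7500, f(x_3) = 0.210526, coefficient = 1

I ≈ (0.750000/2) × 1.725911 = 0.647217
Exact value: 0.641854
Error: 0.005363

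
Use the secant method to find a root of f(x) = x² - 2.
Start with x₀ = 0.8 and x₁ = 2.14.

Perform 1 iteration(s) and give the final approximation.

f(x) = x² - 2
x₀ = 0.8, x₁ = 2.14

Secant formula: x_{n+1} = x_n - f(x_n)(x_n - x_{n-1})/(f(x_n) - f(x_{n-1}))

Iteration 1:
  f(0.800000) = -1.360000
  f(2.140000) = 2.579600
  x_2 = 2.140000 - 2.579600×(2.140000 - 0.800000)/(2.579600 - (-1.360000))
       = 1.262585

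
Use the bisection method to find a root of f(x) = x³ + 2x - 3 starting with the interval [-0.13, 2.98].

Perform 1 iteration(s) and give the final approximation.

f(x) = x³ + 2x - 3
Initial interval: [-0.13, 2.98]

Iteration 1:
  c_1 = (-0.130000 + 2.980000)/2 = 1.425000
  f(c_1) = f(1.425000) = 2.743641
  f(a) × f(c) < 0, new interval: [-0.130000, 1.425000]

After 1 iteration(s), the approximation is c_1 = 1.425000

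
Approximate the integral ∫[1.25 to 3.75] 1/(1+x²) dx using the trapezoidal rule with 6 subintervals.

f(x) = 1/(1+x²)
a = 1.25, b = 3.75, n = 6
h = (b - a)/n = 0.416667

Trapezoidal rule: (h/2)[f(x₀) + 2f(x₁) + 2f(x₂) + ... + f(xₙ)]

x_0 = 1.2500, f(x_0) = 0.390244, coefficient = 1
x_1 = 1.6667, f(x_1) = 0.264706, coefficient = 2
x_2 = 2.0833, f(x_2) = 0.187256, coefficient = 2
x_3 = 2.5000, f(x_3) = 0.137931, coefficient = 2
x_4 = 2.9167, f(x_4) = 0.105186, coefficient = 2
x_5 = 3.3333, f(x_5) = 0.082569, coefficient = 2
x_6 = 3.7500, f(x_6) = 0.066390, coefficient = 1

I ≈ (0.416667/2) × 2.011930 = 0.419152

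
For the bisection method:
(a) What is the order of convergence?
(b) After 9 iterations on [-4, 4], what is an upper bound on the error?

(a) Bisection has linear (order 1) convergence; the error is halved each step.

(b) Error bound = (b-a)/2^n = (4 - (-4))/2^{9}
    = 8/2^{9}

(a) 1 (linear); (b) error ≤ 1.56e-02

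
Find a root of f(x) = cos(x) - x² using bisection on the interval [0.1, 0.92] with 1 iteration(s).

f(x) = cos(x) - x²
Initial interval: [0.1, 0.92]

Iteration 1:
  c_1 = (0.100000 + 0.920000)/2 = 0.510000
  f(c_1) = f(0.510000) = 0.612645
  f(a) × f(c) ≥ 0, new interval: [0.510000, 0.920000]

After 1 iteration(s), the approximation is c_1 = 0.510000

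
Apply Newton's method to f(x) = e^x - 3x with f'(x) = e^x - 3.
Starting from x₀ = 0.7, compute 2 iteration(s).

f(x) = e^x - 3x
f'(x) = e^x - 3
x₀ = 0.7

Newton-Raphson formula: x_{n+1} = x_n - f(x_n)/f'(x_n)

Iteration 1:
  f(0.700000) = -0.086247
  f'(0.700000) = -0.986247
  x_1 = 0.700000 - (-0.086247)/(-0.986247) = 0.612550
Iteration 2:
  f(0.612550) = 0.007480
  f'(0.612550) = -1.154869
  x_2 = 0.612550 - 0.007480/(-1.154869) = 0.619027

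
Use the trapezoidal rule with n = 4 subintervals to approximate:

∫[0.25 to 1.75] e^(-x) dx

f(x) = e^(-x)
a = 0.25, b = 1.75, n = 4
h = (b - a)/n = 0.375000

Trapezoidal rule: (h/2)[f(x₀) + 2f(x₁) + 2f(x₂) + ... + f(xₙ)]

x_0 = 0.2500, f(x_0) = 0.778801, coefficient = 1
x_1 = 0.6250, f(x_1) = 0.535261, coefficient = 2
x_2 = 1.0000, f(x_2) = 0.367879, coefficient = 2
x_3 = 1.3750, f(x_3) = 0.252840, coefficient = 2
x_4 = 1.7500, f(x_4) = 0.173774, coefficient = 1

I ≈ (0.375000/2) × 3.264536 = 0.612100
Exact value: 0.605027
Error: 0.007074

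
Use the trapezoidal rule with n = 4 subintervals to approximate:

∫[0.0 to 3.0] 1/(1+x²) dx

f(x) = 1/(1+x²)
a = 0.0, b = 3.0, n = 4
h = (b - a)/n = 0.750000

Trapezoidal rule: (h/2)[f(x₀) + 2f(x₁) + 2f(x₂) + ... + f(xₙ)]

x_0 = 0.0000, f(x_0) = 1.000000, coefficient = 1
x_1 = 0.7500, f(x_1) = 0.640000, coefficient = 2
x_2 = 1.5000, f(x_2) = 0.307692, coefficient = 2
x_3 = 2.2500, f(x_3) = 0.164948, coefficient = 2
x_4 = 3.0000, f(x_4) = 0.100000, coefficient = 1

I ≈ (0.750000/2) × 3.325282 = 1.246981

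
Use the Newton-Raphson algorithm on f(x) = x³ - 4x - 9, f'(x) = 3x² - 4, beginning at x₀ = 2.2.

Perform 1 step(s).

f(x) = x³ - 4x - 9
f'(x) = 3x² - 4
x₀ = 2.2

Newton-Raphson formula: x_{n+1} = x_n - f(x_n)/f'(x_n)

Iteration 1:
  f(2.200000) = -7.152000
  f'(2.200000) = 10.520000
  x_1 = 2.200000 - (-7.152000)/10.520000 = 2.879848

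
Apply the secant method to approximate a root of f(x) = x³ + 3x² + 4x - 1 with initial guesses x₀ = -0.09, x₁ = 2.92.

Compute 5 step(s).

f(x) = x³ + 3x² + 4x - 1
x₀ = -0.09, x₁ = 2.92

Secant formula: x_{n+1} = x_n - f(x_n)(x_n - x_{n-1})/(f(x_n) - f(x_{n-1}))

Iteration 1:
  f(-0.090000) = -1.336429
  f(2.920000) = 61.156288
  x_2 = 2.920000 - 61.156288×(2.920000 - (-0.090000))/(61.156288 - (-1.336429))
       = -0.025630
Iteration 2:
  f(2.920000) = 61.156288
  f(-0.025630) = -1.100566
  x_3 = -0.025630 - (-1.100566)×(-0.025630 - 2.920000)/(-1.100566 - 61.156288)
       = 0.026442
Iteration 3:
  f(-0.025630) = -1.100566
  f(0.026442) = -0.892115
  x_4 = 0.026442 - (-0.892115)×(0.026442 - (-0.025630))/(-0.892115 - (-1.100566))
       = 0.249297
Iteration 4:
  f(0.026442) = -0.892115
  f(0.249297) = 0.199131
  x_5 = 0.249297 - 0.199131×(0.249297 - 0.026442)/(0.199131 - (-0.892115))
       = 0.208631
Iteration 5:
  f(0.249297) = 0.199131
  f(0.208631) = -0.025816
  x_6 = 0.208631 - (-0.025816)×(0.208631 - 0.249297)/(-0.025816 - 0.199131)
       = 0.213298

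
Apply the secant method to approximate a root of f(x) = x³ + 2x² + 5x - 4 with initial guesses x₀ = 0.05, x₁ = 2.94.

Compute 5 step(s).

f(x) = x³ + 2x² + 5x - 4
x₀ = 0.05, x₁ = 2.94

Secant formula: x_{n+1} = x_n - f(x_n)(x_n - x_{n-1})/(f(x_n) - f(x_{n-1}))

Iteration 1:
  f(0.050000) = -3.744875
  f(2.940000) = 53.399384
  x_2 = 2.940000 - 53.399384×(2.940000 - 0.050000)/(53.399384 - (-3.744875))
       = 0.239392
Iteration 2:
  f(2.940000) = 53.399384
  f(0.239392) = -2.674701
  x_3 = 0.239392 - (-2.674701)×(0.239392 - 2.940000)/(-2.674701 - 53.399384)
       = 0.368210
Iteration 3:
  f(0.239392) = -2.674701
  f(0.368210) = -1.837873
  x_4 = 0.368210 - (-1.837873)×(0.368210 - 0.239392)/(-1.837873 - (-2.674701))
       = 0.651123
Iteration 4:
  f(0.368210) = -1.837873
  f(0.651123) = 0.379590
  x_5 = 0.651123 - 0.379590×(0.651123 - 0.368210)/(0.379590 - (-1.837873))
       = 0.602693
Iteration 5:
  f(0.651123) = 0.379590
  f(0.602693) = -0.041132
  x_6 = 0.602693 - (-0.041132)×(0.602693 - 0.651123)/(-0.041132 - 0.379590)
       = 0.607428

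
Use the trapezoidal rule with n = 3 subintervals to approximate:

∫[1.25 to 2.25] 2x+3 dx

f(x) = 2x+3
a = 1.25, b = 2.25, n = 3
h = (b - a)/n = 0.333333

Trapezoidal rule: (h/2)[f(x₀) + 2f(x₁) + 2f(x₂) + ... + f(xₙ)]

x_0 = 1.2500, f(x_0) = 5.500000, coefficient = 1
x_1 = 1.5833, f(x_1) = 6.166667, coefficient = 2
x_2 = 1.9167, f(x_2) = 6.833333, coefficient = 2
x_3 = 2.2500, f(x_3) = 7.500000, coefficient = 1

I ≈ (0.333333/2) × 39.000000 = 6.500000
Exact value: 6.500000
Error: 0.000000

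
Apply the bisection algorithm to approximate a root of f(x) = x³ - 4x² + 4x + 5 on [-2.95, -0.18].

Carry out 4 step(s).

f(x) = x³ - 4x² + 4x + 5
Initial interval: [-2.95, -0.18]

Iteration 1:
  c_1 = (-2.950000 + (-0.180000))/2 = -1.565000
  f(c_1) = f(-1.565000) = -14.889937
  f(a) × f(c) ≥ 0, new interval: [-1.565000, -0.180000]
Iteration 2:
  c_2 = (-1.565000 + (-0.180000))/2 = -0.872500
  f(c_2) = f(-0.872500) = -2.199221
  f(a) × f(c) ≥ 0, new interval: [-0.872500, -0.180000]
Iteration 3:
  c_3 = (-0.872500 + (-0.180000))/2 = -0.526250
  f(c_3) = f(-0.526250) = 1.641505
  f(a) × f(c) < 0, new interval: [-0.872500, -0.526250]
Iteration 4:
  c_4 = (-0.872500 + (-0.526250))/2 = -0.699375
  f(c_4) = f(-0.699375) = -0.096084
  f(a) × f(c) ≥ 0, new interval: [-0.699375, -0.526250]

After 4 iteration(s), the approximation is c_4 = -0.699375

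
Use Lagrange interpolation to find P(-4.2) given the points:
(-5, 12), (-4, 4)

Lagrange interpolation formula:
P(x) = Σ yᵢ × Lᵢ(x)
where Lᵢ(x) = Π_{j≠i} (x - xⱼ)/(xᵢ - xⱼ)

L_0(-4.2) = (-4.2 - (-4))/(-5 - (-4)) = 0.200000
L_1(-4.2) = (-4.2 - (-5))/(-4 - (-5)) = 0.800000

P(-4.2) = 12×L_0(-4.2) + 4×L_1(-4.2)
P(-4.2) = 5.600000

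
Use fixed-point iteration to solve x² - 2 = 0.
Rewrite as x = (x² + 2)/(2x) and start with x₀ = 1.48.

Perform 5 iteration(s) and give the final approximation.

Equation: x² - 2 = 0
Fixed-point form: x = (x² + 2)/(2x)
x₀ = 1.48

x_1 = g(1.480000) = 1.415676
x_2 = g(1.415676) = 1.414214
x_3 = g(1.414214) = 1.414214
x_4 = g(1.414214) = 1.414214
x_5 = g(1.414214) = 1.414214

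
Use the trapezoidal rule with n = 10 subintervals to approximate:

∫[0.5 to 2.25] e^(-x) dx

f(x) = e^(-x)
a = 0.5, b = 2.25, n = 10
h = (b - a)/n = 0.175000

Trapezoidal rule: (h/2)[f(x₀) + 2f(x₁) + 2f(x₂) + ... + f(xₙ)]

x_0 = 0.5000, f(x_0) = 0.606531, coefficient = 1
x_1 = 0.6750, f(x_1) = 0.509156, coefficient = 2
x_2 = 0.8500, f(x_2) = 0.427415, coefficient = 2
x_3 = 1.0250, f(x_3) = 0.358796, coefficient = 2
x_4 = 1.2000, f(x_4) = 0.301194, coefficient = 2
x_5 = 1.3750, f(x_5) = 0.252840, coefficient = 2
x_6 = 1.5500, f(x_6) = 0.212248, coefficient = 2
x_7 = 1.7250, f(x_7) = 0.178173, coefficient = 2
x_8 = 1.9000, f(x_8) = 0.149569, coefficient = 2
x_9 = 2.0750, f(x_9) = 0.125556, coefficient = 2
x_10 = 2.2500, f(x_10) = 0.105399, coefficient = 1

I ≈ (0.175000/2) × 5.741825 = 0.502410
Exact value: 0.501131
Error: 0.001278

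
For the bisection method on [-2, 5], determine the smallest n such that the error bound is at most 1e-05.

We need (b-a)/2^n ≤ 1e-05
(5 - (-2))/2^n ≤ 1e-05
7/2^n ≤ 1e-05
2^n ≥ 700000
n ≥ log₂(700000) = 19.42
n ≥ 20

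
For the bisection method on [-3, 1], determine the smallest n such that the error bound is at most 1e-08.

We need (b-a)/2^n ≤ 1e-08
(1 - (-3))/2^n ≤ 1e-08
4/2^n ≤ 1e-08
2^n ≥ 400000000
n ≥ log₂(400000000) = 28.58
n ≥ 29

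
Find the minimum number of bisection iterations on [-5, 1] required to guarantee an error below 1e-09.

We need (b-a)/2^n ≤ 1e-09
(1 - (-5))/2^n ≤ 1e-09
6/2^n ≤ 1e-09
2^n ≥ 6000000000
n ≥ log₂(6000000000) = 32.48
n ≥ 33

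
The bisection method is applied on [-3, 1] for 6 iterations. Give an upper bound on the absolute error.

Bisection error bound: |error| ≤ (b-a)/2^n
|error| ≤ (1 - (-3))/2^6 = 4/2^6
|error| ≤ 0.0625000000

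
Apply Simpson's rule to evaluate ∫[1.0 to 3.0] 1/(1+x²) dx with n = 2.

f(x) = 1/(1+x²)
a = 1.0, b = 3.0, n = 2
h = (b - a)/n = 1.000000

Simpson's rule: (h/3)[f(x₀) + 4f(x₁) + 2f(x₂) + ... + f(xₙ)]

x_0 = 1.0000, f(x_0) = 0.500000, coefficient = 1
x_1 = 2.0000, f(x_1) = 0.200000, coefficient = 4
x_2 = 3.0000, f(x_2) = 0.100000, coefficient = 1

I ≈ (1.000000/3) × 1.400000 = 0.466667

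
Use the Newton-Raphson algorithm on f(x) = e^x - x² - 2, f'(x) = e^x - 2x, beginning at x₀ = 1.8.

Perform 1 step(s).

f(x) = e^x - x² - 2
f'(x) = e^x - 2x
x₀ = 1.8

Newton-Raphson formula: x_{n+1} = x_n - f(x_n)/f'(x_n)

Iteration 1:
  f(1.800000) = 0.809647
  f'(1.800000) = 2.449647
  x_1 = 1.800000 - 0.809647/2.449647 = 1.469484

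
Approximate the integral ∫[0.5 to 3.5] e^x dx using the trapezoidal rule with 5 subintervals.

f(x) = e^x
a = 0.5, b = 3.5, n = 5
h = (b - a)/n = 0.600000

Trapezoidal rule: (h/2)[f(x₀) + 2f(x₁) + 2f(x₂) + ... + f(xₙ)]

x_0 = 0.5000, f(x_0) = 1.648721, coefficient = 1
x_1 = 1.1000, f(x_1) = 3.004166, coefficient = 2
x_2 = 1.7000, f(x_2) = 5.473947, coefficient = 2
x_3 = 2.3000, f(x_3) = 9.974182, coefficient = 2
x_4 = 2.9000, f(x_4) = 18.174145, coefficient = 2
x_5 = 3.5000, f(x_5) = 33.115452, coefficient = 1

I ≈ (0.600000/2) × 108.017056 = 32.405117
Exact value: 31.466731
Error: 0.938386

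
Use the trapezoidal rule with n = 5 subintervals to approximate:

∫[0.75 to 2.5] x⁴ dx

f(x) = x⁴
a = 0.75, b = 2.5, n = 5
h = (b - a)/n = 0.350000

Trapezoidal rule: (h/2)[f(x₀) + 2f(x₁) + 2f(x₂) + ... + f(xₙ)]

x_0 = 0.7500, f(x_0) = 0.316406, coefficient = 1
x_1 = 1.1000, f(x_1) = 1.464100, coefficient = 2
x_2 = 1.4500, f(x_2) = 4.420506, coefficient = 2
x_3 = 1.8000, f(x_3) = 10.497600, coefficient = 2
x_4 = 2.1500, f(x_4) = 21.367506, coefficient = 2
x_5 = 2.5000, f(x_5) = 39.062500, coefficient = 1

I ≈ (0.350000/2) × 114.878331 = 20.103708
Exact value: 19.483789
Error: 0.619919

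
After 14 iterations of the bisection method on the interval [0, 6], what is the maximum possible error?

Bisection error bound: |error| ≤ (b-a)/2^n
|error| ≤ (6 - 0)/2^14 = 6/2^14
|error| ≤ 0.0003662109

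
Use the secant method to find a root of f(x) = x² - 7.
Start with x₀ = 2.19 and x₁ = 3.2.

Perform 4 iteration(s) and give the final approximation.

f(x) = x² - 7
x₀ = 2.19, x₁ = 3.2

Secant formula: x_{n+1} = x_n - f(x_n)(x_n - x_{n-1})/(f(x_n) - f(x_{n-1}))

Iteration 1:
  f(2.190000) = -2.203900
  f(3.200000) = 3.240000
  x_2 = 3.200000 - 3.240000×(3.200000 - 2.190000)/(3.240000 - (-2.203900))
       = 2.598887
Iteration 2:
  f(3.200000) = 3.240000
  f(2.598887) = -0.245787
  x_3 = 2.598887 - (-0.245787)×(2.598887 - 3.200000)/(-0.245787 - 3.240000)
       = 2.641272
Iteration 3:
  f(2.598887) = -0.245787
  f(2.641272) = -0.023682
  x_4 = 2.641272 - (-0.023682)×(2.641272 - 2.598887)/(-0.023682 - (-0.245787))
       = 2.645791
Iteration 4:
  f(2.641272) = -0.023682
  f(2.645791) = 0.000212
  x_5 = 2.645791 - 0.000212×(2.645791 - 2.641272)/(0.000212 - (-0.023682))
       = 2.645751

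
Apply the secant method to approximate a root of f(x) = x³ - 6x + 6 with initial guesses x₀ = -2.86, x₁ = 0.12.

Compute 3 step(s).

f(x) = x³ - 6x + 6
x₀ = -2.86, x₁ = 0.12

Secant formula: x_{n+1} = x_n - f(x_n)(x_n - x_{n-1})/(f(x_n) - f(x_{n-1}))

Iteration 1:
  f(-2.860000) = -0.233656
  f(0.120000) = 5.281728
  x_2 = 0.120000 - 5.281728×(0.120000 - (-2.860000))/(5.281728 - (-0.233656))
       = -2.733754
Iteration 2:
  f(0.120000) = 5.281728
  f(-2.733754) = 1.972056
  x_3 = -2.733754 - 1.972056×(-2.733754 - 0.120000)/(1.972056 - 5.281728)
       = -4.434153
Iteration 3:
  f(-2.733754) = 1.972056
  f(-4.434153) = -54.578133
  x_4 = -4.434153 - (-54.578133)×(-4.434153 - (-2.733754))/(-54.578133 - 1.972056)
       = -2.793052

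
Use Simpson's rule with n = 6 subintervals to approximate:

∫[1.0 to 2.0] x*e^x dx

f(x) = x*e^x
a = 1.0, b = 2.0, n = 6
h = (b - a)/n = 0.166667

Simpson's rule: (h/3)[f(x₀) + 4f(x₁) + 2f(x₂) + ... + f(xₙ)]

x_0 = 1.0000, f(x_0) = 2.718282, coefficient = 1
x_1 = 1.1667, f(x_1) = 3.746482, coefficient = 4
x_2 = 1.3333, f(x_2) = 5.058224, coefficient = 2
x_3 = 1.5000, f(x_3) = 6.722534, coefficient = 4
x_4 = 1.6667, f(x_4) = 8.824150, coefficient = 2
x_5 = 1.8333, f(x_5) = 11.466952, coefficient = 4
x_6 = 2.0000, f(x_6) = 14.778112, coefficient = 1

I ≈ (0.166667/3) × 133.005013 = 7.389167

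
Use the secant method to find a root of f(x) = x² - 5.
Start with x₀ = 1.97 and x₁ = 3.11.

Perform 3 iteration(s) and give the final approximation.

f(x) = x² - 5
x₀ = 1.97, x₁ = 3.11

Secant formula: x_{n+1} = x_n - f(x_n)(x_n - x_{n-1})/(f(x_n) - f(x_{n-1}))

Iteration 1:
  f(1.970000) = -1.119100
  f(3.110000) = 4.672100
  x_2 = 3.110000 - 4.672100×(3.110000 - 1.970000)/(4.672100 - (-1.119100))
       = 2.190295
Iteration 2:
  f(3.110000) = 4.672100
  f(2.190295) = -0.202607
  x_3 = 2.190295 - (-0.202607)×(2.190295 - 3.110000)/(-0.202607 - 4.672100)
       = 2.228521
Iteration 3:
  f(2.190295) = -0.202607
  f(2.228521) = -0.033695
  x_4 = 2.228521 - (-0.033695)×(2.228521 - 2.190295)/(-0.033695 - (-0.202607))
       = 2.236146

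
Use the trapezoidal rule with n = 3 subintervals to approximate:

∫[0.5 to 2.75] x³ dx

f(x) = x³
a = 0.5, b = 2.75, n = 3
h = (b - a)/n = 0.750000

Trapezoidal rule: (h/2)[f(x₀) + 2f(x₁) + 2f(x₂) + ... + f(xₙ)]

x_0 = 0.5000, f(x_0) = 0.125000, coefficient = 1
x_1 = 1.2500, f(x_1) = 1.953125, coefficient = 2
x_2 = 2.0000, f(x_2) = 8.000000, coefficient = 2
x_3 = 2.7500, f(x_3) = 20.796875, coefficient = 1

I ≈ (0.750000/2) × 40.828125 = 15.310547
Exact value: 14.282227
Error: 1.028320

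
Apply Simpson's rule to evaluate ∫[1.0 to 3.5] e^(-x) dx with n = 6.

f(x) = e^(-x)
a = 1.0, b = 3.5, n = 6
h = (b - a)/n = 0.416667

Simpson's rule: (h/3)[f(x₀) + 4f(x₁) + 2f(x₂) + ... + f(xₙ)]

x_0 = 1.0000, f(x_0) = 0.367879, coefficient = 1
x_1 = 1.4167, f(x_1) = 0.242521, coefficient = 4
x_2 = 1.8333, f(x_2) = 0.159880, coefficient = 2
x_3 = 2.2500, f(x_3) = 0.105399, coefficient = 4
x_4 = 2.6667, f(x_4) = 0.069483, coefficient = 2
x_5 = 3.0833, f(x_5) = 0.045806, coefficient = 4
x_6 = 3.5000, f(x_6) = 0.030197, coefficient = 1

I ≈ (0.416667/3) × 2.431710 = 0.337737
Exact value: 0.337682
Error: 0.000055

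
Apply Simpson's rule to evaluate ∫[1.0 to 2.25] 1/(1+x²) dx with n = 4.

f(x) = 1/(1+x²)
a = 1.0, b = 2.25, n = 4
h = (b - a)/n = 0.312500

Simpson's rule: (h/3)[f(x₀) + 4f(x₁) + 2f(x₂) + ... + f(xₙ)]

x_0 = 1.0000, f(x_0) = 0.500000, coefficient = 1
x_1 = 1.3125, f(x_1) = 0.367288, coefficient = 4
x_2 = 1.6250, f(x_2) = 0.274678, coefficient = 2
x_3 = 1.9375, f(x_3) = 0.210353, coefficient = 4
x_4 = 2.2500, f(x_4) = 0.164948, coefficient = 1

I ≈ (0.312500/3) × 3.524872 = 0.367174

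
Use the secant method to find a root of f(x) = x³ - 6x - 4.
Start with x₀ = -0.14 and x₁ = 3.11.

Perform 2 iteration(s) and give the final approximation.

f(x) = x³ - 6x - 4
x₀ = -0.14, x₁ = 3.11

Secant formula: x_{n+1} = x_n - f(x_n)(x_n - x_{n-1})/(f(x_n) - f(x_{n-1}))

Iteration 1:
  f(-0.140000) = -3.162744
  f(3.110000) = 7.420231
  x_2 = 3.110000 - 7.420231×(3.110000 - (-0.140000))/(7.420231 - (-3.162744))
       = 0.831269
Iteration 2:
  f(3.110000) = 7.420231
  f(0.831269) = -8.413201
  x_3 = 0.831269 - (-8.413201)×(0.831269 - 3.110000)/(-8.413201 - 7.420231)
       = 2.042088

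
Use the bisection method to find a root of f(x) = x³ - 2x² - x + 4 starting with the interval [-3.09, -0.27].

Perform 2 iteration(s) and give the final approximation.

f(x) = x³ - 2x² - x + 4
Initial interval: [-3.09, -0.27]

Iteration 1:
  c_1 = (-3.090000 + (-0.270000))/2 = -1.680000
  f(c_1) = f(-1.680000) = -4.706432
  f(a) × f(c) ≥ 0, new interval: [-1.680000, -0.270000]
Iteration 2:
  c_2 = (-1.680000 + (-0.270000))/2 = -0.975000
  f(c_2) = f(-0.975000) = 2.146891
  f(a) × f(c) < 0, new interval: [-1.680000, -0.975000]

After 2 iteration(s), the approximation is c_2 = -0.975000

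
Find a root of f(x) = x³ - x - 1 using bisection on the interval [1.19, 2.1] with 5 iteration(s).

f(x) = x³ - x - 1
Initial interval: [1.19, 2.1]

Iteration 1:
  c_1 = (1.190000 + 2.100000)/2 = 1.645000
  f(c_1) = f(1.645000) = 1.806411
  f(a) × f(c) < 0, new interval: [1.190000, 1.645000]
Iteration 2:
  c_2 = (1.190000 + 1.645000)/2 = 1.417500
  f(c_2) = f(1.417500) = 0.430692
  f(a) × f(c) < 0, new interval: [1.190000, 1.417500]
Iteration 3:
  c_3 = (1.190000 + 1.417500)/2 = 1.303750
  f(c_3) = f(1.303750) = -0.087683
  f(a) × f(c) ≥ 0, new interval: [1.303750, 1.417500]
Iteration 4:
  c_4 = (1.303750 + 1.417500)/2 = 1.360625
  f(c_4) = f(1.360625) = 0.158301
  f(a) × f(c) < 0, new interval: [1.303750, 1.360625]
Iteration 5:
  c_5 = (1.303750 + 1.360625)/2 = 1.332187
  f(c_5) = f(1.332187) = 0.032077
  f(a) × f(c) < 0, new interval: [1.303750, 1.332187]

After 5 iteration(s), the approximation is c_5 = 1.332187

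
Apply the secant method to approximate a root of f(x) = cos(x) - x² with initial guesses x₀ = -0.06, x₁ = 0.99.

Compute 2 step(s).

f(x) = cos(x) - x²
x₀ = -0.06, x₁ = 0.99

Secant formula: x_{n+1} = x_n - f(x_n)(x_n - x_{n-1})/(f(x_n) - f(x_{n-1}))

Iteration 1:
  f(-0.060000) = 0.994601
  f(0.990000) = -0.431410
  x_2 = 0.990000 - (-0.431410)×(0.990000 - (-0.060000))/(-0.431410 - 0.994601)
       = 0.672344
Iteration 2:
  f(0.990000) = -0.431410
  f(0.672344) = 0.330317
  x_3 = 0.672344 - 0.330317×(0.672344 - 0.990000)/(0.330317 - (-0.431410))
       = 0.810093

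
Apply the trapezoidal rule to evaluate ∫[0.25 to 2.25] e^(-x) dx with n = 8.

f(x) = e^(-x)
a = 0.25, b = 2.25, n = 8
h = (b - a)/n = 0.250000

Trapezoidal rule: (h/2)[f(x₀) + 2f(x₁) + 2f(x₂) + ... + f(xₙ)]

x_0 = 0.2500, f(x_0) = 0.778801, coefficient = 1
x_1 = 0.5000, f(x_1) = 0.606531, coefficient = 2
x_2 = 0.7500, f(x_2) = 0.472367, coefficient = 2
x_3 = 1.0000, f(x_3) = 0.367879, coefficient = 2
x_4 = 1.2500, f(x_4) = 0.286505, coefficient = 2
x_5 = 1.5000, f(x_5) = 0.223130, coefficient = 2
x_6 = 1.7500, f(x_6) = 0.173774, coefficient = 2
x_7 = 2.0000, f(x_7) = 0.135335, coefficient = 2
x_8 = 2.2500, f(x_8) = 0.105399, coefficient = 1

I ≈ (0.250000/2) × 5.415242 = 0.676905
Exact value: 0.673402
Error: 0.003504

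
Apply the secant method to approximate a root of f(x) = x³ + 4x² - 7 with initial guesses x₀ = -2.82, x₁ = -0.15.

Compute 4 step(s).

f(x) = x³ + 4x² - 7
x₀ = -2.82, x₁ = -0.15

Secant formula: x_{n+1} = x_n - f(x_n)(x_n - x_{n-1})/(f(x_n) - f(x_{n-1}))

Iteration 1:
  f(-2.820000) = 2.383832
  f(-0.150000) = -6.913375
  x_2 = -0.150000 - (-6.913375)×(-0.150000 - (-2.820000))/(-6.913375 - 2.383832)
       = -2.135404
Iteration 2:
  f(-0.150000) = -6.913375
  f(-2.135404) = 1.502465
  x_3 = -2.135404 - 1.502465×(-2.135404 - (-0.150000))/(1.502465 - (-6.913375))
       = -1.780953
Iteration 3:
  f(-2.135404) = 1.502465
  f(-1.780953) = 0.038361
  x_4 = -1.780953 - 0.038361×(-1.780953 - (-2.135404))/(0.038361 - 1.502465)
       = -1.771666
Iteration 4:
  f(-1.780953) = 0.038361
  f(-1.771666) = -0.005702
  x_5 = -1.771666 - (-0.005702)×(-1.771666 - (-1.780953))/(-0.005702 - 0.038361)
       = -1.772868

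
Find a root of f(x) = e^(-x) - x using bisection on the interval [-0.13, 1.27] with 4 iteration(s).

f(x) = e^(-x) - x
Initial interval: [-0.13, 1.27]

Iteration 1:
  c_1 = (-0.130000 + 1.270000)/2 = 0.570000
  f(c_1) = f(0.570000) = -0.004475
  f(a) × f(c) < 0, new interval: [-0.130000, 0.570000]
Iteration 2:
  c_2 = (-0.130000 + 0.570000)/2 = 0.220000
  f(c_2) = f(0.220000) = 0.582519
  f(a) × f(c) ≥ 0, new interval: [0.220000, 0.570000]
Iteration 3:
  c_3 = (0.220000 + 0.570000)/2 = 0.395000
  f(c_3) = f(0.395000) = 0.278680
  f(a) × f(c) ≥ 0, new interval: [0.395000, 0.570000]
Iteration 4:
  c_4 = (0.395000 + 0.570000)/2 = 0.482500
  f(c_4) = f(0.482500) = 0.134738
  f(a) × f(c) ≥ 0, new interval: [0.482500, 0.570000]

After 4 iteration(s), the approximation is c_4 = 0.482500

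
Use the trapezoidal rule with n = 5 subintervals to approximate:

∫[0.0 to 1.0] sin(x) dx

f(x) = sin(x)
a = 0.0, b = 1.0, n = 5
h = (b - a)/n = 0.200000

Trapezoidal rule: (h/2)[f(x₀) + 2f(x₁) + 2f(x₂) + ... + f(xₙ)]

x_0 = 0.0000, f(x_0) = 0.000000, coefficient = 1
x_1 = 0.2000, f(x_1) = 0.198669, coefficient = 2
x_2 = 0.4000, f(x_2) = 0.389418, coefficient = 2
x_3 = 0.6000, f(x_3) = 0.564642, coefficient = 2
x_4 = 0.8000, f(x_4) = 0.717356, coefficient = 2
x_5 = 1.0000, f(x_5) = 0.841471, coefficient = 1

I ≈ (0.200000/2) × 4.581643 = 0.458164
Exact value: 0.459698
Error: 0.001533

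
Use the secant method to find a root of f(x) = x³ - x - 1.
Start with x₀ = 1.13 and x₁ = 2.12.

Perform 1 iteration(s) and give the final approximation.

f(x) = x³ - x - 1
x₀ = 1.13, x₁ = 2.12

Secant formula: x_{n+1} = x_n - f(x_n)(x_n - x_{n-1})/(f(x_n) - f(x_{n-1}))

Iteration 1:
  f(1.130000) = -0.687103
  f(2.120000) = 6.408128
  x_2 = 2.120000 - 6.408128×(2.120000 - 1.130000)/(6.408128 - (-0.687103))
       = 1.225872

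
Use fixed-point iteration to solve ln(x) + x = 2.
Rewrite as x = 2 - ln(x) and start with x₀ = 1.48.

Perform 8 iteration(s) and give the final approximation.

Equation: ln(x) + x = 2
Fixed-point form: x = 2 - ln(x)
x₀ = 1.48

x_1 = g(1.480000) = 1.607958
x_2 = g(1.607958) = 1.525035
x_3 = g(1.525035) = 1.577983
x_4 = g(1.577983) = 1.543853
x_5 = g(1.543853) = 1.565719
x_6 = g(1.565719) = 1.551655
x_7 = g(1.551655) = 1.560678
x_8 = g(1.560678) = 1.554880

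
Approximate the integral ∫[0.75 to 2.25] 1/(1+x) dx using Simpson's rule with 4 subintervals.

f(x) = 1/(1+x)
a = 0.75, b = 2.25, n = 4
h = (b - a)/n = 0.375000

Simpson's rule: (h/3)[f(x₀) + 4f(x₁) + 2f(x₂) + ... + f(xₙ)]

x_0 = 0.7500, f(x_0) = 0.571429, coefficient = 1
x_1 = 1.1250, f(x_1) = 0.470588, coefficient = 4
x_2 = 1.5000, f(x_2) = 0.400000, coefficient = 2
x_3 = 1.8750, f(x_3) = 0.347826, coefficient = 4
x_4 = 2.2500, f(x_4) = 0.307692, coefficient = 1

I ≈ (0.375000/3) × 4.952778 = 0.619097
Exact value: 0.619039
Error: 0.000058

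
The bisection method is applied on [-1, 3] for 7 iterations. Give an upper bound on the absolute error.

Bisection error bound: |error| ≤ (b-a)/2^n
|error| ≤ (3 - (-1))/2^7 = 4/2^7
|error| ≤ 0.0312500000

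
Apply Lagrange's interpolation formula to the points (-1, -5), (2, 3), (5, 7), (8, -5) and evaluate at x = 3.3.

Lagrange interpolation formula:
P(x) = Σ yᵢ × Lᵢ(x)
where Lᵢ(x) = Π_{j≠i} (x - xⱼ)/(xᵢ - xⱼ)

L_0(3.3) = (3.3 - 2)/(-1 - 2) × (3.3 - 5)/(-1 - 5) × (3.3 - 8)/(-1 - 8) = -0.064117
L_1(3.3) = (3.3 - (-1))/(2 - (-1)) × (3.3 - 5)/(2 - 5) × (3.3 - 8)/(2 - 8) = 0.636241
L_2(3.3) = (3.3 - (-1))/(5 - (-1)) × (3.3 - 2)/(5 - 2) × (3.3 - 8)/(5 - 8) = 0.486537
L_3(3.3) = (3.3 - (-1))/(8 - (-1)) × (3.3 - 2)/(8 - 2) × (3.3 - 5)/(8 - 5) = -0.058660

P(3.3) = (-5)×L_0(3.3) + 3×L_1(3.3) + 7×L_2(3.3) + (-5)×L_3(3.3)
P(3.3) = 5.928370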